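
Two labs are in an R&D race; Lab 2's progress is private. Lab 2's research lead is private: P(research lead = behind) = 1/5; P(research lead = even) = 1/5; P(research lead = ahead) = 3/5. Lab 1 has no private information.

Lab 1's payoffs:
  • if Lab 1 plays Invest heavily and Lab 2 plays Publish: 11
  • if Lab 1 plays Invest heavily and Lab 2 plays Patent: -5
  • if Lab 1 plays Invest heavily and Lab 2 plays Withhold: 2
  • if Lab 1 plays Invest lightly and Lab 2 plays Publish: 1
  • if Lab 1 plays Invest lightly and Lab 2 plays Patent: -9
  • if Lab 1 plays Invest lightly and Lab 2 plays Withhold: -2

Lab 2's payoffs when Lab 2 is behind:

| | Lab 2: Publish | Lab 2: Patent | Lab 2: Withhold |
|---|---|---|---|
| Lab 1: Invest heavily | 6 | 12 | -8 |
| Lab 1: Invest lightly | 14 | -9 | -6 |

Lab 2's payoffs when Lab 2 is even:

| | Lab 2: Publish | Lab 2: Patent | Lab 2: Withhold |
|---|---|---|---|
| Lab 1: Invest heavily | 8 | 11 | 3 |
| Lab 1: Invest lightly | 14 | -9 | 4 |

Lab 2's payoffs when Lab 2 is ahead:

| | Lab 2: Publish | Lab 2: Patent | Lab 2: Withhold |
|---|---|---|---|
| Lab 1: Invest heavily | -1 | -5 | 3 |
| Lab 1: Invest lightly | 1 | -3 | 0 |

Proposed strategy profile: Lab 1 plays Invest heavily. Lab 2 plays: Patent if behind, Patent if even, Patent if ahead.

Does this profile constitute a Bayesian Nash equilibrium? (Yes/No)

No

Lab 1 plays Invest heavily: E[Invest heavily] = 1/5·(-5) + 1/5·(-5) + 3/5·(-5) = -5; E[Invest lightly] = -9. Best-responding. ✓
Lab 2 (research lead behind), facing Invest heavily: Publish gives 6, Patent gives 12, Withhold gives -8. Proposed Patent is best. ✓
Lab 2 (research lead even), facing Invest heavily: Publish gives 8, Patent gives 11, Withhold gives 3. Proposed Patent is best. ✓
Lab 2 (research lead ahead), facing Invest heavily: Publish gives -1, Patent gives -5, Withhold gives 3. Proposed Patent is not best — profitable deviation exists. ✗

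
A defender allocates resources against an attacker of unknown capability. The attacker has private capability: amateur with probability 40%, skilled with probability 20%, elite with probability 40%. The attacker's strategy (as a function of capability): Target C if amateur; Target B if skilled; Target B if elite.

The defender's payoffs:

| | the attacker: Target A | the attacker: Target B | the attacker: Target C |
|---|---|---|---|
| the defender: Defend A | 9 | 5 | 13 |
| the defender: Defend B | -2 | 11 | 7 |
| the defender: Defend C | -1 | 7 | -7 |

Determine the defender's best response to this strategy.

Defend B

Compute the defender's expected payoff for each action, taking the expectation over the attacker's type.
E[Defend A] = 0.4·(13) + 0.2·(5) + 0.4·(5) = 8.2
E[Defend B] = 0.4·(7) + 0.2·(11) + 0.4·(11) = 9.4
E[Defend C] = 0.4·(-7) + 0.2·(7) + 0.4·(7) = 1.4
Best response: Defend B (9.4 is the largest).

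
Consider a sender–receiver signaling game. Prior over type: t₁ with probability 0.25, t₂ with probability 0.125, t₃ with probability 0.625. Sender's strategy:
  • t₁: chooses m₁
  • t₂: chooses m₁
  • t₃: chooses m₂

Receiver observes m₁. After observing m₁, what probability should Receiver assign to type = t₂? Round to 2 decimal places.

0.33

P(m₁) = 0.25·1 + 0.125·1 + 0.625·0 = 0.375
P(t₂ | m₁) = (0.125·1) / 0.375 = 0.125 / 0.375 = 0.333333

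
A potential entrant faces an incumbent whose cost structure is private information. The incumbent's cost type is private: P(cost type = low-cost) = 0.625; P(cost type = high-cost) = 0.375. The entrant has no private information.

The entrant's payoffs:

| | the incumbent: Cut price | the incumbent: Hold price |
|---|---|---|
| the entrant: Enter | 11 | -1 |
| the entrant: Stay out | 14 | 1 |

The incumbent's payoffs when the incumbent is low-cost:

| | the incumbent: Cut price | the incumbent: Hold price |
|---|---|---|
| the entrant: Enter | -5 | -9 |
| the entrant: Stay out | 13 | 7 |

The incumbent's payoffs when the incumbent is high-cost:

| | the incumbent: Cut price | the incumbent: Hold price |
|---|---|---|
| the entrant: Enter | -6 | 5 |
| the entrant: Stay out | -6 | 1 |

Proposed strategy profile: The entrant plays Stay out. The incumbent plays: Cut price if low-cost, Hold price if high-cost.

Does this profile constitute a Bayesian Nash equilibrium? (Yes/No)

Yes

The entrant plays Stay out: E[Stay out] = 0.625·(14) + 0.375·(1) = 9.125; E[Enter] = 6.5. Best-responding. ✓
The incumbent (cost type low-cost), facing Stay out: Cut price gives 13, Hold price gives 7. Proposed Cut price is best. ✓
The incumbent (cost type high-cost), facing Stay out: Cut price gives -6, Hold price gives 1. Proposed Hold price is best. ✓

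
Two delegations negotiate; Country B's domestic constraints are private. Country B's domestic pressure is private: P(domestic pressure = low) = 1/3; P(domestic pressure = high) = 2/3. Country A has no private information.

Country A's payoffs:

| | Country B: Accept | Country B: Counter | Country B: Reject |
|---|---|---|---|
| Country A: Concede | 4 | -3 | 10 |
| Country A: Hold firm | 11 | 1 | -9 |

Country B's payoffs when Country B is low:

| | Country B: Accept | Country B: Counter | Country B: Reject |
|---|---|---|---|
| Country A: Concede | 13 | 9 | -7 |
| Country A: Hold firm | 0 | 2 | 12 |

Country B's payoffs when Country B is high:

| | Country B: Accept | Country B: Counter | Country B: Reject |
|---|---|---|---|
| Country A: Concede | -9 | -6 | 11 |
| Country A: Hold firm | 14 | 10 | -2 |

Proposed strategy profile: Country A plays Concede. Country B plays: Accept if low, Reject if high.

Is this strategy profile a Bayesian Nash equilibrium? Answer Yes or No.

A profile is a BNE iff every type of every player is best-responding given beliefs about the other side.
Country A plays Concede: E[Concede] = 1/3·(4) + 2/3·(10) = 8; E[Hold firm] = -7/3. Best-responding. ✓
Country B (domestic pressure low), facing Concede: Accept gives 13, Counter gives 9, Reject gives -7. Proposed Accept is best. ✓
Country B (domestic pressure high), facing Concede: Accept gives -9, Counter gives -6, Reject gives 11. Proposed Reject is best. ✓

Yes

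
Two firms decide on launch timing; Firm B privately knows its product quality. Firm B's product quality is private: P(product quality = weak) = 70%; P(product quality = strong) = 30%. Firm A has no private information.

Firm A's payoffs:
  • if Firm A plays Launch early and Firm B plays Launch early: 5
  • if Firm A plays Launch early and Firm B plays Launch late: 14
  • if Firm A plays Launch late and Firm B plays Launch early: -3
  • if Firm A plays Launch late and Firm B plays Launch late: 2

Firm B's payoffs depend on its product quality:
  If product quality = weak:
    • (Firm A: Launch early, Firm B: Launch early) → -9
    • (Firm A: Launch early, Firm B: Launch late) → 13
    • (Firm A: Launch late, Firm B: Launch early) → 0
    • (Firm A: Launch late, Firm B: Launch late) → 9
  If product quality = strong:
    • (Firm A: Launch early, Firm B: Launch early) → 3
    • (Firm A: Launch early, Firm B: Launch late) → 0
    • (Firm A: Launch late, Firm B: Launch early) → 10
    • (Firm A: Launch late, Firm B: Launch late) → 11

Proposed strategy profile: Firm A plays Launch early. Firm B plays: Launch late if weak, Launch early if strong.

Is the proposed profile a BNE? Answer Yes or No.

A profile is a BNE iff every type of every player is best-responding given beliefs about the other side.
Firm A plays Launch early: E[Launch early] = 0.7·(14) + 0.3·(5) = 11.3; E[Launch late] = 0.5. Best-responding. ✓
Firm B (product quality weak), facing Launch early: Launch early gives -9, Launch late gives 13. Proposed Launch late is best. ✓
Firm B (product quality strong), facing Launch early: Launch early gives 3, Launch late gives 0. Proposed Launch early is best. ✓

Yes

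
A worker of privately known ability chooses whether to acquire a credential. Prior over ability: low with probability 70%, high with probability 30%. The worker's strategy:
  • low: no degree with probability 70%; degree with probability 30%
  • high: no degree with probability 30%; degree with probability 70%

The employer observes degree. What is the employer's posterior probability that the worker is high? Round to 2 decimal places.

P(degree) = 0.7·0.3 + 0.3·0.7 = 0.42
P(high | degree) = (0.3·0.7) / 0.42 = 0.21 / 0.42 = 0.5

0.50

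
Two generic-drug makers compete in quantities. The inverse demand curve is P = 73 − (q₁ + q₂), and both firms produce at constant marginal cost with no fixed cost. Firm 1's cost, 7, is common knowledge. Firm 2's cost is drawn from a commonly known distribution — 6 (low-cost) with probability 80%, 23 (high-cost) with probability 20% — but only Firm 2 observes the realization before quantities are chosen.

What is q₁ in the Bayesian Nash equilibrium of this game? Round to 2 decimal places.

Each type of Firm 2 best-responds to q₁; Firm 1 best-responds to the expected q₂ over Firm 2's types.
Firm 2 with cost c maximizes (73 − (q₁+q₂) − c)·q₂, giving q₂(c) = (73 − c − q₁)/2.
E[c₂] = 0.8·6 + 0.2·23 = 9.4
Firm 1's FOC against E[q₂] yields q₁ = (73 − 2·7 + E[c₂])/3 = (73 − 14 + 9.4)/3 = 22.8.

22.80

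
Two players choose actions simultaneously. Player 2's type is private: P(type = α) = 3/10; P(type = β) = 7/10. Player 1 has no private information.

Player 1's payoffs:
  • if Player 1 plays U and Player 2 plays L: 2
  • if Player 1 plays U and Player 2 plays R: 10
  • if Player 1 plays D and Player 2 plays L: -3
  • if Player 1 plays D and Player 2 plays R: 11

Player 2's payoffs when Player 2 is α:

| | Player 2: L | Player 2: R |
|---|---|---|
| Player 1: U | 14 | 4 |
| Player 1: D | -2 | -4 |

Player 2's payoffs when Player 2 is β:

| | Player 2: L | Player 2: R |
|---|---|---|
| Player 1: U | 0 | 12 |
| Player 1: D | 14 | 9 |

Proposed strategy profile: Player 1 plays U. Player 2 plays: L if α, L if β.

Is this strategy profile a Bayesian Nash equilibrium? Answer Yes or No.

No

Player 1 plays U: E[U] = 3/10·(2) + 7/10·(2) = 2; E[D] = -3. Best-responding. ✓
Player 2 (type α), facing U: L gives 14, R gives 4. Proposed L is best. ✓
Player 2 (type β), facing U: L gives 0, R gives 12. Proposed L is not best — profitable deviation exists. ✗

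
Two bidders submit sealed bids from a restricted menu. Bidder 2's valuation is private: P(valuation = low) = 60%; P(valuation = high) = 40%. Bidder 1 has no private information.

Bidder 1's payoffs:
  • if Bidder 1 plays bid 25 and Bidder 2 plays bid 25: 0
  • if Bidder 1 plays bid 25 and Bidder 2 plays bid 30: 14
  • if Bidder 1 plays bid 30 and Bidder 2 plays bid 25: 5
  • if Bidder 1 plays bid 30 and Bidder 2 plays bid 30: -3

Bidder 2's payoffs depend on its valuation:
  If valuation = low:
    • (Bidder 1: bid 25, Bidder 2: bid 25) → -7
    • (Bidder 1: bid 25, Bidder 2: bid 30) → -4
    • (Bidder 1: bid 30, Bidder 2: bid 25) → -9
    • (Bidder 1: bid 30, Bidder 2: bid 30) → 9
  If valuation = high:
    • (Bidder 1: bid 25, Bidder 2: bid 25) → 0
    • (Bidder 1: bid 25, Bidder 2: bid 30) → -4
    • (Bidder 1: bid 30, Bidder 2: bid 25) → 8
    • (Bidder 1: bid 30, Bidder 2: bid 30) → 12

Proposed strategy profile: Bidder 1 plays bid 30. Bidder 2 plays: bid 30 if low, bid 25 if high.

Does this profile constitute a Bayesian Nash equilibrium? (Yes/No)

Bidder 1 plays bid 30: E[bid 30] = 0.6·(-3) + 0.4·(5) = 0.2; E[bid 25] = 8.4. Not best-responding. ✗
Bidder 2 (valuation low), facing bid 30: bid 25 gives -9, bid 30 gives 9. Proposed bid 30 is best. ✓
Bidder 2 (valuation high), facing bid 30: bid 25 gives 8, bid 30 gives 12. Proposed bid 25 is not best — profitable deviation exists. ✗

No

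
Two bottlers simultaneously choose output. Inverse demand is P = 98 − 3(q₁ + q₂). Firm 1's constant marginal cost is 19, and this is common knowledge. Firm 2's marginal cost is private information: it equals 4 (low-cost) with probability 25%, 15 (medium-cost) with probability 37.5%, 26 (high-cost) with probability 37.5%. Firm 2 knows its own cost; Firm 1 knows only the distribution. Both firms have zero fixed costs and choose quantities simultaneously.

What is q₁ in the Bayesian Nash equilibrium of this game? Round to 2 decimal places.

Type-c best response for Firm 2: q₂(c) = (98 − c)/6 − q₁/2.
Firm 1 maximizes expected profit; its first-order condition is 98 − 6q₁ − 3E[q₂] − 19 = 0.
Substituting E[q₂] and solving: E[c₂] = 16.375, so q₁ = (98 − 2·19 + 16.375)/9 = 8.48611.

8.49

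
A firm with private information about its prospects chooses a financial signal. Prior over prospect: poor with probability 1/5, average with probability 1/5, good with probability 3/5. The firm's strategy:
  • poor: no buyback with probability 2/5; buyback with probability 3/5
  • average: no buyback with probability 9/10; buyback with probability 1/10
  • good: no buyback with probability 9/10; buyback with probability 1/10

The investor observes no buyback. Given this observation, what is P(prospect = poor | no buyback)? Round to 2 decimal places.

0.10

P(no buyback) = (1/5)·(2/5) + (1/5)·(9/10) + (3/5)·(9/10) = 4/5
P(poor | no buyback) = ((1/5)·(2/5)) / (4/5) = (2/25) / (4/5) = 1/10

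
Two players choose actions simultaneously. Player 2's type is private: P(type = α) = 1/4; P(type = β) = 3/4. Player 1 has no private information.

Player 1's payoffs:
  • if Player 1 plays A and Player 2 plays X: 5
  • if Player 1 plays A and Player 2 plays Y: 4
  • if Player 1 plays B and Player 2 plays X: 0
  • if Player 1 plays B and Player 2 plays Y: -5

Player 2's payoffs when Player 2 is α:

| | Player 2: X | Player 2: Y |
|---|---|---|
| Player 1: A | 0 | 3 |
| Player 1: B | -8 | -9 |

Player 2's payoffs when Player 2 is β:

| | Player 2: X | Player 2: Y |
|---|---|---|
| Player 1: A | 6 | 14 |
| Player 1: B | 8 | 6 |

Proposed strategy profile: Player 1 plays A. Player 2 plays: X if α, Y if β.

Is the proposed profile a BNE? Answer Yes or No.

Player 1 plays A: E[A] = 1/4·(5) + 3/4·(4) = 17/4; E[B] = -15/4. Best-responding. ✓
Player 2 (type α), facing A: X gives 0, Y gives 3. Proposed X is not best — profitable deviation exists. ✗
Player 2 (type β), facing A: X gives 6, Y gives 14. Proposed Y is best. ✓

No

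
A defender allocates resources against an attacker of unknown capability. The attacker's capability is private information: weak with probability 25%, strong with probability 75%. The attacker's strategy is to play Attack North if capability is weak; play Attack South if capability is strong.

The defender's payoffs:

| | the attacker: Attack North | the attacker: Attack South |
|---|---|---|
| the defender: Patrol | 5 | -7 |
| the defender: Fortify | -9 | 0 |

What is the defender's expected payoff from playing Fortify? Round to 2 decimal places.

E[Fortify] = 0.25·(-9) + 0.75·0 = (-2.25) + 0 = -2.25

-2.25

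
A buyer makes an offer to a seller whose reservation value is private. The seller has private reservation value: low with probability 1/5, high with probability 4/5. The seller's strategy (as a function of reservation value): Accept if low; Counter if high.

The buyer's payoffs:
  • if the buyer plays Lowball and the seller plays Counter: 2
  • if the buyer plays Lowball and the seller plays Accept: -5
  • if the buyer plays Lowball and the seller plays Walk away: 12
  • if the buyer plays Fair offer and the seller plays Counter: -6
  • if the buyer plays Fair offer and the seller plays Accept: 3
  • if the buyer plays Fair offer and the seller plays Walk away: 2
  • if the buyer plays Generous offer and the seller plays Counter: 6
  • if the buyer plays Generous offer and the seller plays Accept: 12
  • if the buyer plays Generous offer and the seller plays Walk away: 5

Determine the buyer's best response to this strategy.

Generous offer

E[Lowball] = 1/5·(-5) + 4/5·(2) = 3/5
E[Fair offer] = 1/5·(3) + 4/5·(-6) = -21/5
E[Generous offer] = 1/5·(12) + 4/5·(6) = 36/5
Best response: Generous offer (36/5 is the largest).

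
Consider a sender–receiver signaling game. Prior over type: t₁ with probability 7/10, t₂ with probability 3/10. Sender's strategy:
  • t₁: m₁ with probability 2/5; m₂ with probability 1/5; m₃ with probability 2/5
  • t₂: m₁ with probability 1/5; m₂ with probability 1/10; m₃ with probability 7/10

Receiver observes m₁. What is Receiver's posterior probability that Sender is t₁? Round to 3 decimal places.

0.824

P(m₁) = (7/10)·(2/5) + (3/10)·(1/5) = 17/50
P(t₁ | m₁) = ((7/10)·(2/5)) / (17/50) = (7/25) / (17/50) = 14/17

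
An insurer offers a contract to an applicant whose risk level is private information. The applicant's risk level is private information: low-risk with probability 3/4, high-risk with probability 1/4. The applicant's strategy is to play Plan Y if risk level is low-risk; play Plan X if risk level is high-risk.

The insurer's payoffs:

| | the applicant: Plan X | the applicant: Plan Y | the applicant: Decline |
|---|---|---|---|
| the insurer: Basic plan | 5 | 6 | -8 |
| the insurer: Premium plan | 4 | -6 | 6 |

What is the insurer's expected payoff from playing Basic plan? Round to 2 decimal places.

5.75

E[Basic plan] = 3/4·6 + 1/4·5 = 9/2 + 5/4 = 23/4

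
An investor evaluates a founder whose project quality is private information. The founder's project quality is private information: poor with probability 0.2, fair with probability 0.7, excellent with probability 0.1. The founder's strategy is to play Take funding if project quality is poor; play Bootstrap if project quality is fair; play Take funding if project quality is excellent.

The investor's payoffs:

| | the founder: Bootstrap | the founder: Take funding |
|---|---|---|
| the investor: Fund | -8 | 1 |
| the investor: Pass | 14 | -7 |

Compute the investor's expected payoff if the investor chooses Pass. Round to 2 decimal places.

Take the expectation over the founder's project quality, weighting each type's action by its prior probability.
E[Pass] = 0.2·(-7) + 0.7·14 + 0.1·(-7) = (-1.4) + 9.8 + (-0.7) = 7.7

7.70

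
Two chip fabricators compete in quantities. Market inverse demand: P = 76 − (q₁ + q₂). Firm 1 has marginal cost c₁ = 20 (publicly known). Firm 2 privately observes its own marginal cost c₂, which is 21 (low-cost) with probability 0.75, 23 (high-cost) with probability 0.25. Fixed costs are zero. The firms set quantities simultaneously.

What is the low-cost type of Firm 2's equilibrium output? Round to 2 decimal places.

Type-c best response for Firm 2: q₂(c) = (76 − c)/2 − q₁/2.
Firm 1 maximizes expected profit; its first-order condition is 76 − 2q₁ − E[q₂] − 20 = 0.
Substituting E[q₂] and solving: E[c₂] = 21.5, so q₁ = (76 − 2·20 + 21.5)/3 = 19.1667.
q₂(low-cost) = (76 − 21 − 19.1667)/2 = 17.9167.

17.92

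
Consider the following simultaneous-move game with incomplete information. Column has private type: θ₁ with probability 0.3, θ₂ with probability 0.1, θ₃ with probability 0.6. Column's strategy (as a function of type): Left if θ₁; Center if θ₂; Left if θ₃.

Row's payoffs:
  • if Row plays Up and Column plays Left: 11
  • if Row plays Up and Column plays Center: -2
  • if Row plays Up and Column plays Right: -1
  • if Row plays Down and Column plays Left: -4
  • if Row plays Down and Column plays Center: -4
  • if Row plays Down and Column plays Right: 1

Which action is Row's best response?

E[Up] = 0.3·(11) + 0.1·(-2) + 0.6·(11) = 9.7
E[Down] = 0.3·(-4) + 0.1·(-4) + 0.6·(-4) = -4
Best response: Up (9.7 is the largest).

Up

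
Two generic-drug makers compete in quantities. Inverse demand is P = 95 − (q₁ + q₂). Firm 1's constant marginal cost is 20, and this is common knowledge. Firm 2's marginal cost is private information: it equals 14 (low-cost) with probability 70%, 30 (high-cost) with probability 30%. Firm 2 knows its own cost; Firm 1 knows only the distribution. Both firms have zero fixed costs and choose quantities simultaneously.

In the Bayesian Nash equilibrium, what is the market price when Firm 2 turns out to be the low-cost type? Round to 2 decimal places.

Firm 2 with cost c maximizes (95 − (q₁+q₂) − c)·q₂, giving q₂(c) = (95 − c − q₁)/2.
E[c₂] = 0.7·14 + 0.3·30 = 18.8
Firm 1's FOC against E[q₂] yields q₁ = (95 − 2·20 + E[c₂])/3 = (95 − 40 + 18.8)/3 = 24.6.
q₂(low-cost) = 28.2, so P = 95 − (24.6 + 28.2) = 42.2.

42.20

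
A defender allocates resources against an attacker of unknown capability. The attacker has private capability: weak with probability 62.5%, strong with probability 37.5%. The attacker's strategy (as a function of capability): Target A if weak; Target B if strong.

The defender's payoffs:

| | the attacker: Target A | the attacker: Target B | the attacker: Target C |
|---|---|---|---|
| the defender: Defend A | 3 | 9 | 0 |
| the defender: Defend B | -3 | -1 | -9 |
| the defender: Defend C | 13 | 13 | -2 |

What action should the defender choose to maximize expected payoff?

Defend C

E[Defend A] = 0.625·(3) + 0.375·(9) = 5.25
E[Defend B] = 0.625·(-3) + 0.375·(-1) = -2.25
E[Defend C] = 0.625·(13) + 0.375·(13) = 13
Best response: Defend C (13 is the largest).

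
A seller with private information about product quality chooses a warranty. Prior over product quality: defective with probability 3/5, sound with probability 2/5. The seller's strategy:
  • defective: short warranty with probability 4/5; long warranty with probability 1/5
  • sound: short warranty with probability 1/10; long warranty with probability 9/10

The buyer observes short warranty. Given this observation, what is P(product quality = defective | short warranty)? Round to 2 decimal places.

0.92

P(short warranty) = (3/5)·(4/5) + (2/5)·(1/10) = 13/25
P(defective | short warranty) = ((3/5)·(4/5)) / (13/25) = (12/25) / (13/25) = 12/13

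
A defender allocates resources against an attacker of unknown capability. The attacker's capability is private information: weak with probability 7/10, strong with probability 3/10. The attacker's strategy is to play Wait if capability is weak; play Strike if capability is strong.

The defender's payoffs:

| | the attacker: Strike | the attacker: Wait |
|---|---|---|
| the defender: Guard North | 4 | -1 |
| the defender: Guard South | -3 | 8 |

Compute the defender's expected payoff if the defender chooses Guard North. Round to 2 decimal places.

0.50

E[Guard North] = 7/10·(-1) + 3/10·4 = (-7/10) + 6/5 = 1/2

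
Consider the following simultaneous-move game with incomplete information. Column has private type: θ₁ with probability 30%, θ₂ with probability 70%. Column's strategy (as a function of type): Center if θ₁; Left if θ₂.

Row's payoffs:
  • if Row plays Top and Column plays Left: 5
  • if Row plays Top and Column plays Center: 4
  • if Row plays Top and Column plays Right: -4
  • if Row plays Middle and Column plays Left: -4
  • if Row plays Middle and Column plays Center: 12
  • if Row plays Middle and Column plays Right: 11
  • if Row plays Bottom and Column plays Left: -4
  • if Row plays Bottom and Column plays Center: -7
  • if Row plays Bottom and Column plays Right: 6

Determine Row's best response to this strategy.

Top

E[Top] = 0.3·(4) + 0.7·(5) = 4.7
E[Middle] = 0.3·(12) + 0.7·(-4) = 0.8
E[Bottom] = 0.3·(-7) + 0.7·(-4) = -4.9
Best response: Top (4.7 is the largest).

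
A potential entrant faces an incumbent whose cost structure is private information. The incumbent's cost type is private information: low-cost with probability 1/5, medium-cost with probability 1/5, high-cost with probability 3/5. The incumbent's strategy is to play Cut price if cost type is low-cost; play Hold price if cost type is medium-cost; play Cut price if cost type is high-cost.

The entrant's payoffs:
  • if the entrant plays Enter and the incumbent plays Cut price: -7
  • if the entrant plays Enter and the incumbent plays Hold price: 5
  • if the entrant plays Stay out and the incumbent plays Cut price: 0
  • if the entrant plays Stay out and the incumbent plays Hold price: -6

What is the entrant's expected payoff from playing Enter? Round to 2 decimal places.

E[Enter] = 1/5·(-7) + 1/5·5 + 3/5·(-7) = (-7/5) + 1 + (-21/5) = -23/5

-4.60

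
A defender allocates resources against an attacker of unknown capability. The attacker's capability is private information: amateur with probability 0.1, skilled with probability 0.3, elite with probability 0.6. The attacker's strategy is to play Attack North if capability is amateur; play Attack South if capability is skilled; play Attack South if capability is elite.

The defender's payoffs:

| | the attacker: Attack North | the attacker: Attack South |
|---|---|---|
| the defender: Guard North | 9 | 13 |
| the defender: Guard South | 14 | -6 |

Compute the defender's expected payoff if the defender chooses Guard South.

E[Guard South] = 0.1·14 + 0.3·(-6) + 0.6·(-6) = 1.4 + (-1.8) + (-3.6) = -4

-4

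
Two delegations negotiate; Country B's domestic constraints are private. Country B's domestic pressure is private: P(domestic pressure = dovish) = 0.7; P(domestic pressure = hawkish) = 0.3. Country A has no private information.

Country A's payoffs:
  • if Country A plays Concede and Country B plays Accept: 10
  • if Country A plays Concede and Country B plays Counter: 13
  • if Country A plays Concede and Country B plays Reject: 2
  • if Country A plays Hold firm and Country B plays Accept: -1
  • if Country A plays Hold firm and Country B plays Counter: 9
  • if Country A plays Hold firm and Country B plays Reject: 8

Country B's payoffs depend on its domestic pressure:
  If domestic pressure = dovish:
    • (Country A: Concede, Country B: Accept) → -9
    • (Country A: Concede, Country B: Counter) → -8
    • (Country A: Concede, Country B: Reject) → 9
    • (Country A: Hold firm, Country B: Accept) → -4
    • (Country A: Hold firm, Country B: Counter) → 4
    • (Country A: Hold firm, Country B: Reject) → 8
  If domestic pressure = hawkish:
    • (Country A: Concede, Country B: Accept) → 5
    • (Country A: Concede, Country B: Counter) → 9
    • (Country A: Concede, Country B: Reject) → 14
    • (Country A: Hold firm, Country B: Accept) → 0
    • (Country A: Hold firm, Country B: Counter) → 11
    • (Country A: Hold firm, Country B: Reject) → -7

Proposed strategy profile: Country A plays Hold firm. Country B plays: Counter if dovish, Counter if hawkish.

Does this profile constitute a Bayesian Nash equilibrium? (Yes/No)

No

Country A plays Hold firm: E[Hold firm] = 0.7·(9) + 0.3·(9) = 9; E[Concede] = 13. Not best-responding. ✗
Country B (domestic pressure dovish), facing Hold firm: Accept gives -4, Counter gives 4, Reject gives 8. Proposed Counter is not best — profitable deviation exists. ✗
Country B (domestic pressure hawkish), facing Hold firm: Accept gives 0, Counter gives 11, Reject gives -7. Proposed Counter is best. ✓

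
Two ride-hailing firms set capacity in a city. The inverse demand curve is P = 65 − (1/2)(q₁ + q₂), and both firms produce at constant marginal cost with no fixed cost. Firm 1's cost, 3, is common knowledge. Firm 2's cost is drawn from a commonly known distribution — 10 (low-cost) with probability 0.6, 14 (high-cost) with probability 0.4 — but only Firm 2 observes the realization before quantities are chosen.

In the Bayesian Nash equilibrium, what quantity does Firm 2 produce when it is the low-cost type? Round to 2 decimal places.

Type-c best response for Firm 2: q₂(c) = (65 − c) − q₁/2.
Firm 1 maximizes expected profit; its first-order condition is 65 − q₁ − (1/2)E[q₂] − 3 = 0.
Substituting E[q₂] and solving: E[c₂] = 11.6, so q₁ = (65 − 2·3 + 11.6)/(3/2) = 47.0667.
q₂(low-cost) = (65 − 10 − (1/2)·47.0667) = 31.4667.

31.47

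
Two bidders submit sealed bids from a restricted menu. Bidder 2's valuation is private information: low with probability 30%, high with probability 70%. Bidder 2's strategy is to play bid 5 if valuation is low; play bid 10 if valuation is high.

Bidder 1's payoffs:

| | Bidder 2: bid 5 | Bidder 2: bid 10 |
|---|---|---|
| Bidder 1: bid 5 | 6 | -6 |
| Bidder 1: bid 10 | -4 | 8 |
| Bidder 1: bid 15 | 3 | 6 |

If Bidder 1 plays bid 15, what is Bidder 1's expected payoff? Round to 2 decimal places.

E[bid 15] = 0.3·3 + 0.7·6 = 0.9 + 4.2 = 5.1

5.10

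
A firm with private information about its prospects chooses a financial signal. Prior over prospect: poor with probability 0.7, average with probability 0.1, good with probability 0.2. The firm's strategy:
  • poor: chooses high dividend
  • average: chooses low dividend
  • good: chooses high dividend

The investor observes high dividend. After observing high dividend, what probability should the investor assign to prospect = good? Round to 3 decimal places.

P(high dividend) = 0.7·1 + 0.1·0 + 0.2·1 = 0.9
P(good | high dividend) = (0.2·1) / 0.9 = 0.2 / 0.9 = 0.222222

0.222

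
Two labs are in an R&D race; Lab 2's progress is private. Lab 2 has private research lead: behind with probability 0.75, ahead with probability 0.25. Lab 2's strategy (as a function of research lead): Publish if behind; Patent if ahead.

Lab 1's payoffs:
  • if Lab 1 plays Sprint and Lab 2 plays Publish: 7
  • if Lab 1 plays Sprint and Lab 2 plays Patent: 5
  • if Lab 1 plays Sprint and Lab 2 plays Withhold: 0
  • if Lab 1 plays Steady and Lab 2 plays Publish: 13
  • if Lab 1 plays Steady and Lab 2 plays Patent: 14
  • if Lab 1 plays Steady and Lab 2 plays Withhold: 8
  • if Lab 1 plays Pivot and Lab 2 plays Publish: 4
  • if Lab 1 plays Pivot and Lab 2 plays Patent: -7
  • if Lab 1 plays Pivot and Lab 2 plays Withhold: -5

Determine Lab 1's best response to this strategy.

Steady

E[Sprint] = 0.75·(7) + 0.25·(5) = 6.5
E[Steady] = 0.75·(13) + 0.25·(14) = 13.25
E[Pivot] = 0.75·(4) + 0.25·(-7) = 1.25
Best response: Steady (13.25 is the largest).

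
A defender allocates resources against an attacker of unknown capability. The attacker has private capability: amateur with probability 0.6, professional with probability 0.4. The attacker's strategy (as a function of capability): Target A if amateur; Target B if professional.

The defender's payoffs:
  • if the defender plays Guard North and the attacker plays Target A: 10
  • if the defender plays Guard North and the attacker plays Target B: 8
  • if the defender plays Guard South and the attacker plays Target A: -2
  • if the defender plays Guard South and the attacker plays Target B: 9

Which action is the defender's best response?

Guard North

E[Guard North] = 0.6·(10) + 0.4·(8) = 9.2
E[Guard South] = 0.6·(-2) + 0.4·(9) = 2.4
Best response: Guard North (9.2 is the largest).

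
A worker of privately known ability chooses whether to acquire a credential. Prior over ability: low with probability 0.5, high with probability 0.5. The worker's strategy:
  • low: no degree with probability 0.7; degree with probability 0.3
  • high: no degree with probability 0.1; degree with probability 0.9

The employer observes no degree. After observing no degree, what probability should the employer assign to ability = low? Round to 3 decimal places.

Apply Bayes' rule using the sender's strategy as the likelihood.
P(no degree) = 0.5·0.7 + 0.5·0.1 = 0.4
P(low | no degree) = (0.5·0.7) / 0.4 = 0.35 / 0.4 = 0.875

0.875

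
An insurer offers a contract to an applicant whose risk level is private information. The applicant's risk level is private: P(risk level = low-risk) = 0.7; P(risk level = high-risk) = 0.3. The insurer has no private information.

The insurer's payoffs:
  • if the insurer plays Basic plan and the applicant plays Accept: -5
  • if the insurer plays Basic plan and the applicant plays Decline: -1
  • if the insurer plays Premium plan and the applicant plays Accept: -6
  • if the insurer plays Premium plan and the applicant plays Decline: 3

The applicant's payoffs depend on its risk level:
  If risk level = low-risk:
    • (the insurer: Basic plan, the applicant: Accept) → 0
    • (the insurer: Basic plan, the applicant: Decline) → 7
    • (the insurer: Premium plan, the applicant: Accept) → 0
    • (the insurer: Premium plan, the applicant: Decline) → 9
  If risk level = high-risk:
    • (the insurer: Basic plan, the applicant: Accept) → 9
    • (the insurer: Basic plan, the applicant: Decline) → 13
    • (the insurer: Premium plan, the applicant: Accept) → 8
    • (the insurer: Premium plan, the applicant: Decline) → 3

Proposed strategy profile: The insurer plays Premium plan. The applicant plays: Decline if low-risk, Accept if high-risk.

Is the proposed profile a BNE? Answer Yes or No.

Yes

The insurer plays Premium plan: E[Premium plan] = 0.7·(3) + 0.3·(-6) = 0.3; E[Basic plan] = -2.2. Best-responding. ✓
The applicant (risk level low-risk), facing Premium plan: Accept gives 0, Decline gives 9. Proposed Decline is best. ✓
The applicant (risk level high-risk), facing Premium plan: Accept gives 8, Decline gives 3. Proposed Accept is best. ✓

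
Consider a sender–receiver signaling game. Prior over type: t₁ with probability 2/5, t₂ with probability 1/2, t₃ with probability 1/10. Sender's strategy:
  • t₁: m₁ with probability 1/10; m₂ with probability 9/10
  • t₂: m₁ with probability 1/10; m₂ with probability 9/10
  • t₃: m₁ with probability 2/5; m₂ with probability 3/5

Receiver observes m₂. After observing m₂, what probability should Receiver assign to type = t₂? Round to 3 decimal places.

0.517

P(m₂) = (2/5)·(9/10) + (1/2)·(9/10) + (1/10)·(3/5) = 87/100
P(t₂ | m₂) = ((1/2)·(9/10)) / (87/100) = (9/20) / (87/100) = 15/29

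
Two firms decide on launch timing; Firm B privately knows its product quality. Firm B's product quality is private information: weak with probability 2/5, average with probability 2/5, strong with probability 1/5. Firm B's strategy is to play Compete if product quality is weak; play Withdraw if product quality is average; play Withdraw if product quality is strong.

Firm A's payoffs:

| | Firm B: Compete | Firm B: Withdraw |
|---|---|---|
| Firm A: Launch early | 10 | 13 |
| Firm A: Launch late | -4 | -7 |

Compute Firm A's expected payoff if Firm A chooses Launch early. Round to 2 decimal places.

E[Launch early] = 2/5·10 + 2/5·13 + 1/5·13 = 4 + 26/5 + 13/5 = 59/5

11.80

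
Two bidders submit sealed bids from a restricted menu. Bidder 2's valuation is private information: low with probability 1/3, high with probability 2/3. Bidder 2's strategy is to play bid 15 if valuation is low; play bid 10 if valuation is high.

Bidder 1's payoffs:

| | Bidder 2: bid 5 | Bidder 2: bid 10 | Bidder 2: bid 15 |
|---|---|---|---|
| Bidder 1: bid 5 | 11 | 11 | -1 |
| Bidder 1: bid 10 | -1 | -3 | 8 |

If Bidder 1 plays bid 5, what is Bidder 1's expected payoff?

Take the expectation over Bidder 2's valuation, weighting each type's action by its prior probability.
E[bid 5] = 1/3·(-1) + 2/3·11 = (-1/3) + 22/3 = 7

7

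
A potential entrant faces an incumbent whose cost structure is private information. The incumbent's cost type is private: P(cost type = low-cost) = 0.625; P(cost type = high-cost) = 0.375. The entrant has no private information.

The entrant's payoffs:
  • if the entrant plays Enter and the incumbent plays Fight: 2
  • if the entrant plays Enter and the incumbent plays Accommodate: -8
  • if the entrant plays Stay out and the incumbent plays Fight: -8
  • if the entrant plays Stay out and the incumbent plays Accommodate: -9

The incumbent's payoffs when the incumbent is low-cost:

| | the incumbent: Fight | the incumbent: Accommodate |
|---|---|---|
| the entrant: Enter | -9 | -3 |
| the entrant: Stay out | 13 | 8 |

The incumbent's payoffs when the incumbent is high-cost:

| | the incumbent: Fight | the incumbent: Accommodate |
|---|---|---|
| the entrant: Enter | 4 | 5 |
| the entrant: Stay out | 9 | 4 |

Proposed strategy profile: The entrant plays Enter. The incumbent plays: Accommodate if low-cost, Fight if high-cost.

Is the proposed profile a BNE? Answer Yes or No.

No

The entrant plays Enter: E[Enter] = 0.625·(-8) + 0.375·(2) = -4.25; E[Stay out] = -8.625. Best-responding. ✓
The incumbent (cost type low-cost), facing Enter: Fight gives -9, Accommodate gives -3. Proposed Accommodate is best. ✓
The incumbent (cost type high-cost), facing Enter: Fight gives 4, Accommodate gives 5. Proposed Fight is not best — profitable deviation exists. ✗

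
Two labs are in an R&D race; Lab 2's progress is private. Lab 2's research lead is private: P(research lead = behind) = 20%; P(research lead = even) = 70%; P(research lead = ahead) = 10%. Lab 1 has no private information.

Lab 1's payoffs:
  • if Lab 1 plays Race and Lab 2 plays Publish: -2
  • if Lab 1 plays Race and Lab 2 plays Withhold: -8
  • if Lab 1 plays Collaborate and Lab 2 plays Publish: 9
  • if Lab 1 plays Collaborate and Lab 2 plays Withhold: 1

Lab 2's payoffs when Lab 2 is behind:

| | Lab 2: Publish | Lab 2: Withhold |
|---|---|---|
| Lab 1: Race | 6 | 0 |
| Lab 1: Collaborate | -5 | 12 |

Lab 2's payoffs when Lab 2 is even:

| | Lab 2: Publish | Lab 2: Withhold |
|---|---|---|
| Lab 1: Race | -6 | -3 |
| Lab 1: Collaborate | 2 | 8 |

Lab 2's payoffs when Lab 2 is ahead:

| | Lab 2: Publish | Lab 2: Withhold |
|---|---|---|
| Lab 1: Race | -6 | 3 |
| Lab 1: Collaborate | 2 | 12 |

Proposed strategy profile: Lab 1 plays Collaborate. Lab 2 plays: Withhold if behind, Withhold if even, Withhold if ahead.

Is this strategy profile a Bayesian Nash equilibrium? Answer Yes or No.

Lab 1 plays Collaborate: E[Collaborate] = 0.2·(1) + 0.7·(1) + 0.1·(1) = 1; E[Race] = -8. Best-responding. ✓
Lab 2 (research lead behind), facing Collaborate: Publish gives -5, Withhold gives 12. Proposed Withhold is best. ✓
Lab 2 (research lead even), facing Collaborate: Publish gives 2, Withhold gives 8. Proposed Withhold is best. ✓
Lab 2 (research lead ahead), facing Collaborate: Publish gives 2, Withhold gives 12. Proposed Withhold is best. ✓

Yes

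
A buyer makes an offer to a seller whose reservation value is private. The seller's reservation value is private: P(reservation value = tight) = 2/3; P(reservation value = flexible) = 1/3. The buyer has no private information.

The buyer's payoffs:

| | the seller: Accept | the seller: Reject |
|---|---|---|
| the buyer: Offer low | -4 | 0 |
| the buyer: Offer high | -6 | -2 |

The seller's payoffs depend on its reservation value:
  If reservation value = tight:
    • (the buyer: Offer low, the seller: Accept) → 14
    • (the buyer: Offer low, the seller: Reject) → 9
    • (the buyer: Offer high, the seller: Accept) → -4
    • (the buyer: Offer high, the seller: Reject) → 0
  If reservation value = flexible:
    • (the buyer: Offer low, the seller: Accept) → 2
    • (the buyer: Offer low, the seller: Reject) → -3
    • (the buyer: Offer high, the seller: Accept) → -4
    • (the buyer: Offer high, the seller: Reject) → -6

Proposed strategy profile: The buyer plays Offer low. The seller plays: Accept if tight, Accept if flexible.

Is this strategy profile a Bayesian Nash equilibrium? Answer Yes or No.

Yes

A profile is a BNE iff every type of every player is best-responding given beliefs about the other side.
The buyer plays Offer low: E[Offer low] = 2/3·(-4) + 1/3·(-4) = -4; E[Offer high] = -6. Best-responding. ✓
The seller (reservation value tight), facing Offer low: Accept gives 14, Reject gives 9. Proposed Accept is best. ✓
The seller (reservation value flexible), facing Offer low: Accept gives 2, Reject gives -3. Proposed Accept is best. ✓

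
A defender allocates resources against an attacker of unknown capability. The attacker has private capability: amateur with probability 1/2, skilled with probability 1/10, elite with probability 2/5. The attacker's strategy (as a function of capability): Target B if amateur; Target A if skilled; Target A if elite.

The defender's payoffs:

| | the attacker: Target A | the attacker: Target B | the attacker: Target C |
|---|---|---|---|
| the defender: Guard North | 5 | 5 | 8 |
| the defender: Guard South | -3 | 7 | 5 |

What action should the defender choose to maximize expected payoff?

Guard North

E[Guard North] = 1/2·(5) + 1/10·(5) + 2/5·(5) = 5
E[Guard South] = 1/2·(7) + 1/10·(-3) + 2/5·(-3) = 2
Best response: Guard North (5 is the largest).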